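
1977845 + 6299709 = 8277554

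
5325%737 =166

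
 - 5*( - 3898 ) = 19490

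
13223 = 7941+5282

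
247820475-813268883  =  - 565448408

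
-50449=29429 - 79878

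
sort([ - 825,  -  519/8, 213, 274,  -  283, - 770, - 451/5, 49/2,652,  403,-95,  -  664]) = [-825,-770,-664, - 283 , - 95 , -451/5, - 519/8, 49/2,213, 274, 403, 652]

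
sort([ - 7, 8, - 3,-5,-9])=[ - 9,-7,- 5 , - 3, 8 ] 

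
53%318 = 53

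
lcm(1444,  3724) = 70756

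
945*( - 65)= - 61425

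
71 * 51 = 3621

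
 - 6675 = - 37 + -6638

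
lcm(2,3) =6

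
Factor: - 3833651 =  - 3833651^1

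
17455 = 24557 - 7102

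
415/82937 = 415/82937  =  0.01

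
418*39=16302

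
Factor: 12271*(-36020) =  - 2^2*5^1 * 7^1  *1753^1*1801^1 = - 442001420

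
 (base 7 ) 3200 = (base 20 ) 2g7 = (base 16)467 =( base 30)17H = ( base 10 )1127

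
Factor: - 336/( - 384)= 2^( - 3) * 7^1 = 7/8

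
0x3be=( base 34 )S6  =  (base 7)2536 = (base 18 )2H4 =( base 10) 958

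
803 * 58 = 46574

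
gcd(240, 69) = 3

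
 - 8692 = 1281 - 9973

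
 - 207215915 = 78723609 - 285939524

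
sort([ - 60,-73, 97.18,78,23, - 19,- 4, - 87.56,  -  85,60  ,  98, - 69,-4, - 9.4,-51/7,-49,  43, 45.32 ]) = [- 87.56,-85, - 73, - 69, - 60, -49, - 19, -9.4,- 51/7,- 4,  -  4,23, 43,45.32,  60, 78, 97.18,98 ] 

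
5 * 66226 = 331130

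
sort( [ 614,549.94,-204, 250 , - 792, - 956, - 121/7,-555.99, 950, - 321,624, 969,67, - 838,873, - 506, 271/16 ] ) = [ - 956, - 838,-792, - 555.99,-506, - 321,-204,  -  121/7, 271/16,67,250,  549.94,614, 624, 873,  950 , 969]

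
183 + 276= 459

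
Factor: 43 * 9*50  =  19350 = 2^1*3^2*5^2*43^1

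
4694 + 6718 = 11412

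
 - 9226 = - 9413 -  - 187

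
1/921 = 1/921 = 0.00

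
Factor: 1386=2^1*3^2*7^1*11^1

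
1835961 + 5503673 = 7339634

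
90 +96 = 186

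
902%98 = 20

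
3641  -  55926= -52285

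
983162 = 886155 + 97007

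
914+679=1593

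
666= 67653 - 66987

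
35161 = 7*5023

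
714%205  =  99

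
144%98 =46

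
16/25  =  16/25  =  0.64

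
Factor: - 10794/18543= - 514/883= -2^1* 257^1*883^( - 1) 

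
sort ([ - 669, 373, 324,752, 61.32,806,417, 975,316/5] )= [- 669, 61.32,316/5, 324, 373, 417, 752 , 806, 975 ] 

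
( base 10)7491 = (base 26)B23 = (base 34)6GB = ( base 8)16503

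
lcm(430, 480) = 20640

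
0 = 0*28299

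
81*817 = 66177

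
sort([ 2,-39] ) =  [ - 39, 2]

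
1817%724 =369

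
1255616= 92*13648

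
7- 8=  - 1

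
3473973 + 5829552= 9303525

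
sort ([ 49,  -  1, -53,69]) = [ - 53, - 1 , 49,69 ]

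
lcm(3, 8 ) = 24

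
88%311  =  88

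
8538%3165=2208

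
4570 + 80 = 4650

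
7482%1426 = 352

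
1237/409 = 1237/409 = 3.02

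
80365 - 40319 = 40046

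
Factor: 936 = 2^3*3^2*13^1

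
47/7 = 47/7 = 6.71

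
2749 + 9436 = 12185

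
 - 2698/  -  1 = 2698/1 = 2698.00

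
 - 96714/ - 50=1934 + 7/25 = 1934.28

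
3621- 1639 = 1982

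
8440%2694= 358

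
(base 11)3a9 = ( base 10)482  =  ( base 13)2b1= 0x1E2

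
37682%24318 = 13364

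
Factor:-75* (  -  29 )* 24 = 52200 = 2^3*3^2 * 5^2*29^1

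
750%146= 20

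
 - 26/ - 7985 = 26/7985 = 0.00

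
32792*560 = 18363520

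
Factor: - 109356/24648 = -701/158=- 2^ ( - 1 ) * 79^( - 1)*701^1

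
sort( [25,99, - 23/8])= [ - 23/8,25,99]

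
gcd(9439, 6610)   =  1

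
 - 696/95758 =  - 12/1651 = - 0.01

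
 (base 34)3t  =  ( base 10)131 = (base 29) 4f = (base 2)10000011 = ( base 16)83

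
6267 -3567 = 2700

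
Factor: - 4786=-2^1*2393^1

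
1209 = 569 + 640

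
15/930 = 1/62= 0.02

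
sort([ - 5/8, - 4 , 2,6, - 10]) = [ - 10, -4, - 5/8, 2,  6]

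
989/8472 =989/8472 = 0.12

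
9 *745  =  6705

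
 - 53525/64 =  - 837+43/64 = - 836.33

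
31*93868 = 2909908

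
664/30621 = 664/30621 = 0.02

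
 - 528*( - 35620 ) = 18807360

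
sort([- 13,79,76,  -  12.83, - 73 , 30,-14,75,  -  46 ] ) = [ - 73,-46, - 14, - 13, - 12.83, 30,75,76, 79 ] 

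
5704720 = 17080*334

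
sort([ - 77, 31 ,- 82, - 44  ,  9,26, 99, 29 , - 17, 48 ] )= [  -  82, - 77, - 44, - 17, 9, 26,29,31, 48, 99 ]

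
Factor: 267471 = 3^2*113^1*263^1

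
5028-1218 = 3810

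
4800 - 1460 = 3340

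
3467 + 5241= 8708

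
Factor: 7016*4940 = 34659040 = 2^5*5^1* 13^1*19^1*877^1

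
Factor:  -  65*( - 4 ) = 2^2*5^1 * 13^1 = 260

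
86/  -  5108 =- 1+2511/2554 = - 0.02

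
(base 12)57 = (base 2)1000011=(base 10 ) 67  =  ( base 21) 34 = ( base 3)2111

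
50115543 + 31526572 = 81642115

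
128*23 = 2944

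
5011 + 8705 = 13716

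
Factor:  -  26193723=-3^1*19^1 * 157^1*2927^1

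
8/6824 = 1/853 = 0.00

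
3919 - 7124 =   -  3205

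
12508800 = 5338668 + 7170132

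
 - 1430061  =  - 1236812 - 193249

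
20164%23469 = 20164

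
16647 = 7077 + 9570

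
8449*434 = 3666866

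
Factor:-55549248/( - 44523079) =2^6*3^1*289319^1*44523079^( - 1 )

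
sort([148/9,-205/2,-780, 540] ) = [  -  780,  -  205/2 , 148/9, 540] 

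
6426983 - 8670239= - 2243256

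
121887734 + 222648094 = 344535828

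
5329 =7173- 1844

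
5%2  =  1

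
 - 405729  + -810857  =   - 1216586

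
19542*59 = 1152978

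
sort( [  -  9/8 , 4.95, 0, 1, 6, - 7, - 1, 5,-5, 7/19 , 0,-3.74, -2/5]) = [ - 7,- 5,-3.74,- 9/8,-1, - 2/5, 0,0, 7/19, 1, 4.95, 5,  6 ]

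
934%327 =280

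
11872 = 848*14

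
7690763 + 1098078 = 8788841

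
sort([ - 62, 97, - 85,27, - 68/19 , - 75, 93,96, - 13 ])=[ - 85, - 75, - 62,-13 , - 68/19,27, 93,96,  97]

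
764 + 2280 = 3044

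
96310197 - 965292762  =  -868982565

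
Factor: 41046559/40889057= 11^( - 1)*23^1*79^( - 1 )*211^( - 1) * 223^( - 1 )*1784633^1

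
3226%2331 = 895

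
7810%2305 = 895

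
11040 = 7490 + 3550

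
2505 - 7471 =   -  4966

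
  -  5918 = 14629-20547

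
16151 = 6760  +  9391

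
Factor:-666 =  - 2^1*3^2*37^1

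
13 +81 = 94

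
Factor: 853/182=2^( - 1)*7^(-1 )*13^( - 1)*853^1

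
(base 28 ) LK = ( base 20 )1A8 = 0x260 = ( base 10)608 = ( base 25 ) O8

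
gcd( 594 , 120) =6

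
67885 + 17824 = 85709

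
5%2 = 1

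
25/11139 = 25/11139 = 0.00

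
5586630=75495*74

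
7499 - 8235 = -736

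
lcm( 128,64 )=128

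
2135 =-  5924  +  8059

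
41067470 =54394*755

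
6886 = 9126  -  2240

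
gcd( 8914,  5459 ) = 1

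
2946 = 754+2192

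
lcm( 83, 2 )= 166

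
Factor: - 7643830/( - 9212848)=2^( - 3 )*5^1*37^1*73^1*283^1*593^( -1 )*971^ (- 1) = 3821915/4606424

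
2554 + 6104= 8658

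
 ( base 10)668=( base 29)n1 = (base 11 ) 558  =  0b1010011100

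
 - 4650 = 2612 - 7262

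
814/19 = 42 + 16/19= 42.84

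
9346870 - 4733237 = 4613633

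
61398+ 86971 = 148369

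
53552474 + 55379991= 108932465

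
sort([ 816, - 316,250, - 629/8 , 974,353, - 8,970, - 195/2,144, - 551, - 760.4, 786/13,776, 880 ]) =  [  -  760.4, - 551, - 316, - 195/2, - 629/8, - 8 , 786/13,144 , 250,353, 776, 816,880,970,974]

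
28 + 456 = 484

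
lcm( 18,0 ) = 0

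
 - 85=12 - 97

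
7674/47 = 7674/47  =  163.28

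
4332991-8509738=- 4176747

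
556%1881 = 556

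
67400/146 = 461 + 47/73 = 461.64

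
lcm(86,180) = 7740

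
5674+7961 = 13635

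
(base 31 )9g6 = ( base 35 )7GG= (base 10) 9151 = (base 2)10001110111111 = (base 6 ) 110211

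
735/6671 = 105/953  =  0.11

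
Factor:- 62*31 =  - 2^1*31^2 = - 1922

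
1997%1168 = 829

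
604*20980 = 12671920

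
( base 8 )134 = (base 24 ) 3k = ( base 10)92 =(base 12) 78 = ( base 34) 2o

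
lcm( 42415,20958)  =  1781430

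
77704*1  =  77704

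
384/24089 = 384/24089 = 0.02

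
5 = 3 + 2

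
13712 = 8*1714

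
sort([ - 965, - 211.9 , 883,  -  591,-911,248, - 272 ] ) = [ - 965, -911, - 591, - 272,- 211.9, 248,883]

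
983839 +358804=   1342643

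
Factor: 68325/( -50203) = - 3^1*5^2*  61^(-1) * 823^(  -  1)*911^1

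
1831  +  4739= 6570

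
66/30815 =66/30815 = 0.00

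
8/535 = 8/535 = 0.01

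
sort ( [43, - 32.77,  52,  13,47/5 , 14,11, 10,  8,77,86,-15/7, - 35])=[ -35,-32.77,-15/7,8 , 47/5,  10,11, 13, 14,43,52, 77,  86 ]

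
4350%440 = 390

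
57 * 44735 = 2549895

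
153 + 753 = 906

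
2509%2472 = 37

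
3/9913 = 3/9913 = 0.00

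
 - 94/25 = -94/25 = -3.76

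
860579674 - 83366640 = 777213034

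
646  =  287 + 359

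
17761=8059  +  9702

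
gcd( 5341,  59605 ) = 7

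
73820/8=9227 + 1/2 = 9227.50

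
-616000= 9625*( - 64 ) 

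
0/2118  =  0  =  0.00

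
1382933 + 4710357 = 6093290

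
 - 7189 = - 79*91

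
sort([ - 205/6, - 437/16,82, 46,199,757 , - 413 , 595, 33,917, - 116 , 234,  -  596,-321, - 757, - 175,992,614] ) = [ - 757,  -  596, - 413, - 321,-175 ,-116,-205/6,- 437/16 , 33 , 46, 82, 199,234 , 595,614,  757,917, 992 ] 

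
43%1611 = 43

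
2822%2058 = 764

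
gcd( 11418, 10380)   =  1038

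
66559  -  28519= 38040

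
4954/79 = 62+56/79 = 62.71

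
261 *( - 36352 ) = - 9487872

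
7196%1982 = 1250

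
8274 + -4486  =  3788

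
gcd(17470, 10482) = 3494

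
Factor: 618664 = 2^3*17^1*4549^1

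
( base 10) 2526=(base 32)2EU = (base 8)4736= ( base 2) 100111011110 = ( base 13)11C4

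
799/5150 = 799/5150 = 0.16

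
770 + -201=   569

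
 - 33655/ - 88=33655/88  =  382.44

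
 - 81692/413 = - 198 + 82/413 = -197.80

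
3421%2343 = 1078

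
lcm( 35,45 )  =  315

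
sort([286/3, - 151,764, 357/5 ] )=[ - 151,357/5, 286/3,764]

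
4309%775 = 434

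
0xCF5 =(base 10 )3317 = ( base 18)a45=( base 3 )11112212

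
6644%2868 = 908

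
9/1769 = 9/1769 = 0.01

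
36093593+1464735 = 37558328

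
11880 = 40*297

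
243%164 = 79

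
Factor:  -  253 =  -11^1*23^1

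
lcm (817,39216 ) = 39216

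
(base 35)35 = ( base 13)86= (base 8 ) 156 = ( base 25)4A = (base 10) 110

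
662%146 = 78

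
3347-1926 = 1421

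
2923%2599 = 324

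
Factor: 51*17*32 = 2^5*3^1*17^2 = 27744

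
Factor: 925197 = 3^1  *7^1 * 13^1*3389^1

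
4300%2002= 296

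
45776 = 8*5722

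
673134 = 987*682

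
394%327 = 67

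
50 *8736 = 436800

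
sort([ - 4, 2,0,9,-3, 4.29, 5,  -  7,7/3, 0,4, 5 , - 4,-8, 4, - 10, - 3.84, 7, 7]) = [-10, - 8, - 7,-4, - 4, - 3.84, - 3, 0, 0, 2, 7/3,4,4,  4.29, 5,5 , 7, 7,9 ]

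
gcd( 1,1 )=1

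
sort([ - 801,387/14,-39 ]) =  [ - 801, - 39,387/14]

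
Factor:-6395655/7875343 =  - 913665/1125049 = - 3^1*5^1*17^1 *89^( - 1)*3583^1*12641^( - 1 )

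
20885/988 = 20885/988 = 21.14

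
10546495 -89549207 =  - 79002712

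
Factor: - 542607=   -  3^1*13^1*13913^1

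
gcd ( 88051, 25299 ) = 1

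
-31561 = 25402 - 56963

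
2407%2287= 120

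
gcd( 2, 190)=2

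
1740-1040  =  700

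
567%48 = 39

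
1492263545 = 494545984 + 997717561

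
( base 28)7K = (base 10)216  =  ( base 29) 7D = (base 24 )90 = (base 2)11011000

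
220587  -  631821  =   - 411234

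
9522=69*138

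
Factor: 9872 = 2^4*617^1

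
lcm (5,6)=30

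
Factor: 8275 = 5^2 * 331^1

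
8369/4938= 1+3431/4938 = 1.69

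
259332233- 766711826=-507379593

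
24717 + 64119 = 88836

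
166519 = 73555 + 92964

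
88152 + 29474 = 117626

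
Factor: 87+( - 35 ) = 52 = 2^2*13^1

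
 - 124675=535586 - 660261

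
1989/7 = 1989/7 = 284.14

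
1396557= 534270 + 862287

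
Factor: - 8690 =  - 2^1*5^1*11^1*79^1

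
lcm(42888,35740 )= 214440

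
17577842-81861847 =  - 64284005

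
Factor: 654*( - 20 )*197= - 2576760 =- 2^3 * 3^1*5^1*109^1*197^1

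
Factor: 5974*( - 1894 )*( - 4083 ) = 46198148748 = 2^2*3^1*29^1*103^1*947^1*1361^1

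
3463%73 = 32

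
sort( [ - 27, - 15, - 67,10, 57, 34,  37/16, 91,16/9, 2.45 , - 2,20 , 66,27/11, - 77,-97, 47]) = [ - 97, - 77, - 67, - 27, - 15,-2,16/9,37/16, 2.45,27/11,10,20,34, 47, 57,66,91]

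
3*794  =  2382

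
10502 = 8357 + 2145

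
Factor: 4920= 2^3*3^1*5^1*41^1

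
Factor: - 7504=  -  2^4*7^1*67^1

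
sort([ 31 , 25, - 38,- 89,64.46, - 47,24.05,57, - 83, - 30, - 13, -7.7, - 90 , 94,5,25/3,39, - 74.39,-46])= [ - 90, - 89, -83, - 74.39,-47, - 46,-38, - 30, - 13,  -  7.7,5,25/3, 24.05, 25,31,39,57,64.46, 94]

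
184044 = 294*626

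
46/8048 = 23/4024 = 0.01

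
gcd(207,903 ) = 3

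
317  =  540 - 223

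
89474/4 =44737/2  =  22368.50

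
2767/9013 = 2767/9013 = 0.31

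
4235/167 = 25 + 60/167=25.36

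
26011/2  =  13005  +  1/2 = 13005.50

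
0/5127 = 0 = 0.00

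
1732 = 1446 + 286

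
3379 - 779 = 2600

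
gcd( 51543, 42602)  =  1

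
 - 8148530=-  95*85774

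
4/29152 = 1/7288 = 0.00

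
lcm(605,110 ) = 1210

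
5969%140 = 89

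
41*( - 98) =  - 4018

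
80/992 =5/62 = 0.08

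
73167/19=73167/19 = 3850.89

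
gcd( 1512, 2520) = 504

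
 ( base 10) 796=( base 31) PL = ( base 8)1434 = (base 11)664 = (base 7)2215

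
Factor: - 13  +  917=2^3*113^1 = 904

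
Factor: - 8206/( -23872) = 2^(-5 )*11^1 = 11/32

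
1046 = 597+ 449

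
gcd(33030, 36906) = 6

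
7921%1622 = 1433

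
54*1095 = 59130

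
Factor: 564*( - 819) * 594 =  -2^3 * 3^6*7^1 *11^1*13^1*47^1=- 274378104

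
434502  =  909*478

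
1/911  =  1/911= 0.00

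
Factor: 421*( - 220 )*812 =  - 75207440=- 2^4*5^1*7^1* 11^1*29^1*421^1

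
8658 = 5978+2680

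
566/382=1 + 92/191 = 1.48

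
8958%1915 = 1298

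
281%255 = 26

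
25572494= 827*30922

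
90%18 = 0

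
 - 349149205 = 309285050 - 658434255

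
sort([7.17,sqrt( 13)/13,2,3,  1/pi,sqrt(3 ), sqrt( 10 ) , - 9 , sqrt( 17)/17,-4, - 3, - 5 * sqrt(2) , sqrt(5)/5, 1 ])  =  [ - 9  , - 5*sqrt(2), - 4,-3,sqrt( 17)/17 , sqrt( 13)/13,1/pi,sqrt( 5 )/5, 1,sqrt(3), 2, 3,sqrt(10) , 7.17]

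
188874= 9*20986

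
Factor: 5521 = 5521^1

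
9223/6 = 1537  +  1/6 = 1537.17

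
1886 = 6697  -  4811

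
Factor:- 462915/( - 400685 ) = 729/631=3^6*631^( - 1 ) 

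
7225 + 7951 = 15176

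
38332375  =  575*66665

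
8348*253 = 2112044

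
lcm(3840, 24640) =295680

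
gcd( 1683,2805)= 561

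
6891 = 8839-1948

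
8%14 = 8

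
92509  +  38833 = 131342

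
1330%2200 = 1330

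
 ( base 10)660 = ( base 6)3020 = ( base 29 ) MM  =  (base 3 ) 220110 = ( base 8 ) 1224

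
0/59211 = 0=   0.00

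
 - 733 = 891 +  - 1624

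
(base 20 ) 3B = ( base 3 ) 2122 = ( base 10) 71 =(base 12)5b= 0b1000111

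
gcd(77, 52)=1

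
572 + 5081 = 5653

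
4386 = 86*51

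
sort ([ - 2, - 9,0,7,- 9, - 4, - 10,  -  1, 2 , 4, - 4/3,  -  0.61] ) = [ - 10, - 9, - 9, - 4,  -  2, - 4/3, - 1, - 0.61,0, 2, 4,7]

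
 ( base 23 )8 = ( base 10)8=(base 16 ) 8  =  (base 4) 20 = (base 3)22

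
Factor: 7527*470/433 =3537690/433 = 2^1 * 3^1*5^1*13^1*47^1 * 193^1*433^(  -  1 ) 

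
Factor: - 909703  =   - 163^1*5581^1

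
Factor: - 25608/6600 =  - 5^( - 2) *97^1 = - 97/25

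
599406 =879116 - 279710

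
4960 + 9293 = 14253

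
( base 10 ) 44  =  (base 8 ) 54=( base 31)1d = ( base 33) 1B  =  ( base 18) 28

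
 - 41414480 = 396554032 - 437968512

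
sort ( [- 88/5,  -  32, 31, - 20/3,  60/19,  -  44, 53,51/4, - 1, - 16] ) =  [  -  44,  -  32, - 88/5, - 16, - 20/3, - 1, 60/19, 51/4,31, 53 ]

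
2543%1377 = 1166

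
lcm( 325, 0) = 0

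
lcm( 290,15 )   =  870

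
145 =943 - 798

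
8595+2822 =11417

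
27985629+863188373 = 891174002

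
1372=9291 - 7919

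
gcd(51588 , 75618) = 18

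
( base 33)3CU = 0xE6D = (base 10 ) 3693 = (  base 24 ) 69l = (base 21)87I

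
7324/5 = 7324/5=1464.80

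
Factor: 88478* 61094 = 5405474932 = 2^2*11^1*13^1 *41^1*83^1*2777^1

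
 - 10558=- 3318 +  - 7240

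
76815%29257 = 18301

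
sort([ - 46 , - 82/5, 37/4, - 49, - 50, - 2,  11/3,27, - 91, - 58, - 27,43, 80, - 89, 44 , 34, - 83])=[ -91 , - 89,-83 , - 58,  -  50, - 49, - 46, - 27,- 82/5, - 2  ,  11/3,37/4, 27,34,  43, 44,80]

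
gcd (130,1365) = 65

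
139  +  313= 452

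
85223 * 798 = 68007954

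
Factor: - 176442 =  - 2^1*3^1*7^1* 4201^1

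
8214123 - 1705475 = 6508648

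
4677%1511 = 144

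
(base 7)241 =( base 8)177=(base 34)3p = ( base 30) 47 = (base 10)127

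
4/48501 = 4/48501 = 0.00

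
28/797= 28/797 = 0.04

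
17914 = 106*169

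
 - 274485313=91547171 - 366032484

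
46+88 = 134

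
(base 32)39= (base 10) 105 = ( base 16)69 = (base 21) 50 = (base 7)210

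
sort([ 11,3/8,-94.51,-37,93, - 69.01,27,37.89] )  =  [ - 94.51, - 69.01 , - 37, 3/8, 11,27,37.89,93]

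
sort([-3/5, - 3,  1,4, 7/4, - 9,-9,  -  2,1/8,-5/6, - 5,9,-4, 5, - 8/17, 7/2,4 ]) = [-9, -9, - 5,-4, - 3,-2 ,  -  5/6, - 3/5,-8/17,1/8,1,7/4,  7/2, 4, 4,5, 9]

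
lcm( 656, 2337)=37392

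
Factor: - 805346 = -2^1*281^1*1433^1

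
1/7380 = 1/7380 = 0.00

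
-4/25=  - 1 + 21/25 = - 0.16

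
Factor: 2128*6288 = 13380864 =2^8*3^1*  7^1*19^1 *131^1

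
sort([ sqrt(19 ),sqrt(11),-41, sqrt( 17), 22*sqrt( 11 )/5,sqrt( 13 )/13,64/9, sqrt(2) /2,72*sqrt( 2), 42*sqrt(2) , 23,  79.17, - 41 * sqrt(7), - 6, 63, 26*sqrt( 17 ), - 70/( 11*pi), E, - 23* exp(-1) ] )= [-41*sqrt( 7 ),-41, - 23*  exp( - 1),-6  ,  -  70/ ( 11*pi ), sqrt( 13) /13, sqrt ( 2)/2,E, sqrt( 11),sqrt( 17),sqrt( 19), 64/9,  22*sqrt( 11)/5,  23,  42*sqrt( 2), 63, 79.17, 72*sqrt( 2),26*sqrt( 17)]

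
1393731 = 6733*207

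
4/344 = 1/86 = 0.01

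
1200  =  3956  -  2756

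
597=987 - 390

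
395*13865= 5476675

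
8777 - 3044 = 5733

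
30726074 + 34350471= 65076545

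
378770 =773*490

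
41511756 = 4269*9724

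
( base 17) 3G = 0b1000011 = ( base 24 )2J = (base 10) 67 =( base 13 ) 52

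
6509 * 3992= 25983928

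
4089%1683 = 723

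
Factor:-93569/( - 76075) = 5^( - 2)*7^1*17^(-1) * 179^(-1 )*13367^1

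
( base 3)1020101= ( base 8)1605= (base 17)320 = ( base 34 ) qh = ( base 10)901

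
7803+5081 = 12884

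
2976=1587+1389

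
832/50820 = 208/12705 = 0.02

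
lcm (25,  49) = 1225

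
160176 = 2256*71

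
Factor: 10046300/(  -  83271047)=-2^2 * 5^2*11^1*811^( - 1)*9133^1*102677^(-1)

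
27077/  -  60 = - 452+43/60 = -  451.28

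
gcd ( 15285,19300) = 5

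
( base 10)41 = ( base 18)25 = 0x29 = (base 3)1112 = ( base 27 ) 1e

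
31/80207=31/80207=0.00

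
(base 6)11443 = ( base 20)443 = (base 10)1683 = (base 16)693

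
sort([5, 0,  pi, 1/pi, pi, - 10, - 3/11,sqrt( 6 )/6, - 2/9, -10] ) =[- 10,  -  10,  -  3/11 , - 2/9,  0,1/pi,sqrt ( 6)/6, pi,  pi,  5 ] 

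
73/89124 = 73/89124 = 0.00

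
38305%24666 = 13639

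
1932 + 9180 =11112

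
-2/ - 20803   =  2/20803 = 0.00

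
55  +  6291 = 6346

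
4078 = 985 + 3093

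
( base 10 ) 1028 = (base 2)10000000100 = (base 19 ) 2G2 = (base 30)148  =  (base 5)13103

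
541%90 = 1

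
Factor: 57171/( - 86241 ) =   -  59/89=- 59^1*89^(-1 )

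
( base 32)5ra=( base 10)5994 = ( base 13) 2961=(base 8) 13552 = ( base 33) 5GL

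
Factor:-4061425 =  - 5^2*162457^1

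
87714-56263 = 31451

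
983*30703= 30181049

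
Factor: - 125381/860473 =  - 19^1 * 43^(  -  1 )*6599^1 * 20011^( - 1)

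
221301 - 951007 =-729706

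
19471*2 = 38942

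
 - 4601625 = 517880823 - 522482448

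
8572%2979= 2614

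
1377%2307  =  1377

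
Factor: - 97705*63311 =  -5^1*19541^1*63311^1 = - 6185801255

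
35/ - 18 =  - 35/18 = - 1.94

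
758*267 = 202386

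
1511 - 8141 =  - 6630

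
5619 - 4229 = 1390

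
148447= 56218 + 92229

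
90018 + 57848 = 147866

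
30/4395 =2/293 = 0.01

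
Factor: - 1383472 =  -  2^4*86467^1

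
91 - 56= 35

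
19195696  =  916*20956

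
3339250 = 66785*50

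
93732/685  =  136+572/685 = 136.84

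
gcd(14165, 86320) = 5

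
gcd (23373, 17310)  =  3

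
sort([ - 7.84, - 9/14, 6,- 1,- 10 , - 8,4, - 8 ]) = [ - 10, - 8, - 8 , - 7.84,-1 , - 9/14,  4,6]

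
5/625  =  1/125 = 0.01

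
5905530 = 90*65617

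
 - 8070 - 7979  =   - 16049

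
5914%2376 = 1162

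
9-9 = 0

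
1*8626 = 8626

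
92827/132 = 703 + 31/132 = 703.23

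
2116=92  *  23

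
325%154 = 17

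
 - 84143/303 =-84143/303  =  -  277.70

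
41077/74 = 555 + 7/74 = 555.09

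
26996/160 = 6749/40 =168.72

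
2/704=1/352 =0.00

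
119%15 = 14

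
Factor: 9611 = 7^1*1373^1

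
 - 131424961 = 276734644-408159605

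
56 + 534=590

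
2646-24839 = - 22193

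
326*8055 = 2625930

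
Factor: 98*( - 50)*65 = - 318500 = -  2^2*5^3*7^2*13^1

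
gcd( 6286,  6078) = 2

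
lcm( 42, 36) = 252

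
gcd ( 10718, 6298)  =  2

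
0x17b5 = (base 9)8283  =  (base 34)58h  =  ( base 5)143234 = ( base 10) 6069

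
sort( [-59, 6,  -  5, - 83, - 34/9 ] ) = [ - 83, - 59,- 5, - 34/9,6 ] 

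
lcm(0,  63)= 0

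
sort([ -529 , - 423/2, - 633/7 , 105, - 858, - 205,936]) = [-858,-529, - 423/2, - 205 , - 633/7,105, 936]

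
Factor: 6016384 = 2^7*11^1*4273^1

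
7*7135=49945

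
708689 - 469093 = 239596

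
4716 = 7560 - 2844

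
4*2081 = 8324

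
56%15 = 11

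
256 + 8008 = 8264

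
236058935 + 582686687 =818745622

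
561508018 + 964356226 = 1525864244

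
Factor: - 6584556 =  - 2^2*3^1*11^1*83^1*601^1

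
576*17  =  9792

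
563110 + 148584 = 711694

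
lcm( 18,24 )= 72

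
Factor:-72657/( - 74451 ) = 81/83 = 3^4*83^(-1 )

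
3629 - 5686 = - 2057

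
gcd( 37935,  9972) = 9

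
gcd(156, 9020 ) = 4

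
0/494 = 0=0.00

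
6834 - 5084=1750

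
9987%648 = 267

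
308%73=16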